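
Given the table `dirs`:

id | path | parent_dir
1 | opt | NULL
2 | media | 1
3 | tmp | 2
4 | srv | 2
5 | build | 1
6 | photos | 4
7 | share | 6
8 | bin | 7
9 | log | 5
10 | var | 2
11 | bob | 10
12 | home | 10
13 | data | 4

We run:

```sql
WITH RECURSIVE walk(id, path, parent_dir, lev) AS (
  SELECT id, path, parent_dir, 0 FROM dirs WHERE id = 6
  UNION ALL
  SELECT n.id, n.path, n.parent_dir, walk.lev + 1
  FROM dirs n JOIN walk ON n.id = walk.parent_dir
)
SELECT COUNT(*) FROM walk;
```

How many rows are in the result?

4

Base: id=6 (photos), parent_dir=4, lev 0.
Iteration 1: join on id=4 -> srv (id 4, parent_dir=2, lev 1).
Iteration 2: join on id=2 -> media (id 2, parent_dir=1, lev 2).
Iteration 3: join on id=1 -> opt (id 1, parent_dir=NULL, lev 3).
Iteration 4: parent_dir is NULL; no match; recursion stops.
Total rows emitted: 4.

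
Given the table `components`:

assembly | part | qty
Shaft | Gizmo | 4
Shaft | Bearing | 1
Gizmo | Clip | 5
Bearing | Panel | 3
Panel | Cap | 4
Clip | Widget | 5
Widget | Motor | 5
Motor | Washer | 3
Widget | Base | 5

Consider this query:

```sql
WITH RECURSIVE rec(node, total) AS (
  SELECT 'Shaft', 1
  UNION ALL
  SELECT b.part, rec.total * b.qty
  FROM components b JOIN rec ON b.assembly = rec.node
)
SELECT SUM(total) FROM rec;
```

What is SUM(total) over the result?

2641

Base: (Shaft, total=1).
Iteration 1: components of {Shaft} -> Bearing = 1*1 = 1, Gizmo = 1*4 = 4.
Iteration 2: components of {Bearing,Gizmo} -> Clip = 4*5 = 20, Panel = 1*3 = 3.
Iteration 3: components of {Clip,Panel} -> Cap = 3*4 = 12, Widget = 20*5 = 100.
Iteration 4: components of {Cap,Widget} -> Base = 100*5 = 500, Motor = 100*5 = 500.
Iteration 5: components of {Base,Motor} -> Washer = 500*3 = 1500.
Iteration 6: no further components; recursion stops.
SUM(total) = 1 + 4 + 1 + 20 + 3 + 100 + 12 + 500 + 500 + 1500 = 2641.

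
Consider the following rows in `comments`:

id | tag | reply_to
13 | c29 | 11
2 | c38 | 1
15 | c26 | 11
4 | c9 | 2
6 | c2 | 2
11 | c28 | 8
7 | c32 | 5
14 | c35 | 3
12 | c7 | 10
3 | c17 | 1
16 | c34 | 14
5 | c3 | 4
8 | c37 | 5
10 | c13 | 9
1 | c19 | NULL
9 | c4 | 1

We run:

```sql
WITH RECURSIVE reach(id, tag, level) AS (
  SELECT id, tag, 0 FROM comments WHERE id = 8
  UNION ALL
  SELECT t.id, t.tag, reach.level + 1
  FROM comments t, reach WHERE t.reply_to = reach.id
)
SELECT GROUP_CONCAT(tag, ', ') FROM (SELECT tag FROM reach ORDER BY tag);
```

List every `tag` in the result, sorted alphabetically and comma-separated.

Base: id=8 (c37) at level 0.
Iteration 1: rows with reply_to in {8} -> c28 (id 11, level 1).
Iteration 2: rows with reply_to in {11} -> c29 (id 13, level 2), c26 (id 15, level 2).
Iteration 3: no rows with reply_to in {13,15}; recursion stops.

c26, c28, c29, c37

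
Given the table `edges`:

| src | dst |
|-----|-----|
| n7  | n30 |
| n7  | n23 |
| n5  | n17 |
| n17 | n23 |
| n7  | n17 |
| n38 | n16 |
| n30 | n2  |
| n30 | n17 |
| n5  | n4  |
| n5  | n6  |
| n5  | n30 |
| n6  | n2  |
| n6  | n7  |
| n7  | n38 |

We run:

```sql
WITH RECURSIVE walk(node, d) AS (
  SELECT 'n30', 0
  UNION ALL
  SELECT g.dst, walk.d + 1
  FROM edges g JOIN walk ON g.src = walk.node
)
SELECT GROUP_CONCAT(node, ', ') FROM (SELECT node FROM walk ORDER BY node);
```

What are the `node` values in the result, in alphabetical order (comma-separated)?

Base: (n30, d=0).
Iteration 1: edges from {n30} -> (n17, d=1), (n2, d=1).
Iteration 2: edges from {n17,n2} -> (n23, d=2).
Iteration 3: no outgoing edges from {n23}; recursion stops.

n17, n2, n23, n30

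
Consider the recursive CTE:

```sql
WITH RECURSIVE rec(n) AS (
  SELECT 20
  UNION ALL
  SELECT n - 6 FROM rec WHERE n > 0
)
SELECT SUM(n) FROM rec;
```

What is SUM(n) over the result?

Base: n=20.
Iteration 1: 20 > 0 holds -> n = 20 - 6 = 14.
Iteration 2: 14 > 0 holds -> n = 14 - 6 = 8.
Iteration 3: 8 > 0 holds -> n = 8 - 6 = 2.
Iteration 4: 2 > 0 holds -> n = 2 - 6 = -4.
Iteration 5: -4 > 0 fails; recursion stops.
SUM(n) = 20 + 14 + 8 + 2 + -4 = 40.

40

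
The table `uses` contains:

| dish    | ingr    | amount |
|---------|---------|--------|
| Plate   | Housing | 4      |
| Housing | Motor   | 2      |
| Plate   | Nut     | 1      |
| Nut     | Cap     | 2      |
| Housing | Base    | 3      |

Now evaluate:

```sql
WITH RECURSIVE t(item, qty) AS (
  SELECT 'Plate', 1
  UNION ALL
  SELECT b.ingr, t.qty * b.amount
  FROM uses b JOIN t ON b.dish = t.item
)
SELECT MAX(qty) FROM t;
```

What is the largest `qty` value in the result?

Base: (Plate, qty=1).
Iteration 1: components of {Plate} -> Housing = 1*4 = 4, Nut = 1*1 = 1.
Iteration 2: components of {Housing,Nut} -> Base = 4*3 = 12, Cap = 1*2 = 2, Motor = 4*2 = 8.
Iteration 3: no further components; recursion stops.
qty values: 1, 4, 1, 8, 12, 2; the maximum is 12.

12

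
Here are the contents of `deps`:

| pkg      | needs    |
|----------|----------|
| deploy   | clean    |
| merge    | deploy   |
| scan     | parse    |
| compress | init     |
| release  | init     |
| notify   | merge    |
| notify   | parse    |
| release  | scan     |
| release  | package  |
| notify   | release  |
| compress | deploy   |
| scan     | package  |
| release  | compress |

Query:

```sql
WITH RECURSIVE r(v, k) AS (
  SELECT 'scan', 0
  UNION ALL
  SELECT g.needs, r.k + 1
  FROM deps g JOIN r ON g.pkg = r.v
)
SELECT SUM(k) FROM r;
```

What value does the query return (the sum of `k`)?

2

Base: (scan, k=0).
Iteration 1: edges from {scan} -> (package, k=1), (parse, k=1).
Iteration 2: no outgoing edges from {package,parse}; recursion stops.
SUM(k) = 0 + 1 + 1 = 2.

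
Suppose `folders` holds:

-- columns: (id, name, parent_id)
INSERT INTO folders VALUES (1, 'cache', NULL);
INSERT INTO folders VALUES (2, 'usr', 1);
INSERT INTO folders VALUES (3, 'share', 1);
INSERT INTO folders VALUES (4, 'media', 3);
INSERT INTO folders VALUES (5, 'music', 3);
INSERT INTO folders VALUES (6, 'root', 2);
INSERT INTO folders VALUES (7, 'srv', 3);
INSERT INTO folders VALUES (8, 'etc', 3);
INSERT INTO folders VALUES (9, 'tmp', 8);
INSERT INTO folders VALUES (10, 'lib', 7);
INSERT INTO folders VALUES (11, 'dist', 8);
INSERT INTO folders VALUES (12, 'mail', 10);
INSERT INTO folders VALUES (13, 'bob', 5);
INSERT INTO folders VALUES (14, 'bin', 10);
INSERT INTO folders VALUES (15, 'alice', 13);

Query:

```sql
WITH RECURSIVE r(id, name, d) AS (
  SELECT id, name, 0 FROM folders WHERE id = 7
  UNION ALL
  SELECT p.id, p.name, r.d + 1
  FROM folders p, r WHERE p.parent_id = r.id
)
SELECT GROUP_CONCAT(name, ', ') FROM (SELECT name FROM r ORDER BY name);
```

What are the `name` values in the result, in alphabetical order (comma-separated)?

bin, lib, mail, srv

Base: id=7 (srv) at d 0.
Iteration 1: rows with parent_id in {7} -> lib (id 10, d 1).
Iteration 2: rows with parent_id in {10} -> mail (id 12, d 2), bin (id 14, d 2).
Iteration 3: no rows with parent_id in {12,14}; recursion stops.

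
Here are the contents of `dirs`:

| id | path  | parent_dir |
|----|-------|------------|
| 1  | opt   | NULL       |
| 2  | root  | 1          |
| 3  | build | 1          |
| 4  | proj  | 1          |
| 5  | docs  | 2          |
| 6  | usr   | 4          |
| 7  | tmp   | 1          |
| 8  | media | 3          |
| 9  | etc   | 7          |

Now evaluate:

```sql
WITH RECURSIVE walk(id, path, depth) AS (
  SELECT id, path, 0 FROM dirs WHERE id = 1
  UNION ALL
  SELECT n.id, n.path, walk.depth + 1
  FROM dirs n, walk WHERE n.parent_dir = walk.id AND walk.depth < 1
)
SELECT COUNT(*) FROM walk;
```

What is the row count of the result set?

5

Base: id=1 (opt) at depth 0.
Iteration 1: rows with parent_dir in {1} -> root (id 2, depth 1), build (id 3, depth 1), proj (id 4, depth 1), tmp (id 7, depth 1).
Iteration 2: depth < 1 fails for all current rows; recursion stops.
Total rows emitted: 5.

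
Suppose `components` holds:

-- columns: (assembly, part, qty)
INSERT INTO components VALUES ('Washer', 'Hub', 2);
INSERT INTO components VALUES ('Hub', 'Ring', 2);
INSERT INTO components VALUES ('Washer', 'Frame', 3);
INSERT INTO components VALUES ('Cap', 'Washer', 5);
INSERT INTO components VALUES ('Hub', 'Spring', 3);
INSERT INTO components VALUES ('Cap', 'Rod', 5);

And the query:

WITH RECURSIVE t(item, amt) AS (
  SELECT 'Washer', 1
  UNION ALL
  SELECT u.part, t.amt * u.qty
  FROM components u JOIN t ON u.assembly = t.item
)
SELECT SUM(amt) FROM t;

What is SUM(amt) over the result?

Base: (Washer, amt=1).
Iteration 1: components of {Washer} -> Frame = 1*3 = 3, Hub = 1*2 = 2.
Iteration 2: components of {Frame,Hub} -> Ring = 2*2 = 4, Spring = 2*3 = 6.
Iteration 3: no further components; recursion stops.
SUM(amt) = 1 + 3 + 2 + 6 + 4 = 16.

16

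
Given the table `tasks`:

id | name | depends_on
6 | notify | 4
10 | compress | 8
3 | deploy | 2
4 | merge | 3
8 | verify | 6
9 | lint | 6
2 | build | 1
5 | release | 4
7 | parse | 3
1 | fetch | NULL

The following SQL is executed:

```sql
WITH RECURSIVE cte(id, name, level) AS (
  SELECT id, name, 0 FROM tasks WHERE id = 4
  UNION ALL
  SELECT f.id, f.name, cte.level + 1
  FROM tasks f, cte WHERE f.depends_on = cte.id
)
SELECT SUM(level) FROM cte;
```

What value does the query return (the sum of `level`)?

9

Base: id=4 (merge) at level 0.
Iteration 1: rows with depends_on in {4} -> release (id 5, level 1), notify (id 6, level 1).
Iteration 2: rows with depends_on in {5,6} -> verify (id 8, level 2), lint (id 9, level 2).
Iteration 3: rows with depends_on in {8,9} -> compress (id 10, level 3).
Iteration 4: no rows with depends_on in {10}; recursion stops.
SUM(level) = 0 + 1 + 1 + 2 + 2 + 3 = 9.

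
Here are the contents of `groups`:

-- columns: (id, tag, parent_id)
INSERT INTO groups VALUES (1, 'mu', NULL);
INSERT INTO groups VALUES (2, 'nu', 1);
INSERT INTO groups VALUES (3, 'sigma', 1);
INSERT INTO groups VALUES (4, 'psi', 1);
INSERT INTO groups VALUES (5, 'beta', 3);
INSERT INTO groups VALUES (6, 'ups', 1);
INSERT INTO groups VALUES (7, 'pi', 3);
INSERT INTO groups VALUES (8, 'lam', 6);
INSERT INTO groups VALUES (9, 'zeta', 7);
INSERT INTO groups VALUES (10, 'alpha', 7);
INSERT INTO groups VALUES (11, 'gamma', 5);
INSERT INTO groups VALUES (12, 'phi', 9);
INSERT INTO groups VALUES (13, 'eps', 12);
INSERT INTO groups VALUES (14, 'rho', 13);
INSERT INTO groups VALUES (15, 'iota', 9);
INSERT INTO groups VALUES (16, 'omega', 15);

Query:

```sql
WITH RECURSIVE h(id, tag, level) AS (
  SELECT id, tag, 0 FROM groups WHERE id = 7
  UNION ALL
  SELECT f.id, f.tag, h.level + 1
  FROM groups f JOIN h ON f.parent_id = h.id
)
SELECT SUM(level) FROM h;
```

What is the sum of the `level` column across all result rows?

16

Base: id=7 (pi) at level 0.
Iteration 1: rows with parent_id in {7} -> zeta (id 9, level 1), alpha (id 10, level 1).
Iteration 2: rows with parent_id in {9,10} -> phi (id 12, level 2), iota (id 15, level 2).
Iteration 3: rows with parent_id in {12,15} -> eps (id 13, level 3), omega (id 16, level 3).
Iteration 4: rows with parent_id in {13,16} -> rho (id 14, level 4).
Iteration 5: no rows with parent_id in {14}; recursion stops.
SUM(level) = 0 + 1 + 1 + 2 + 2 + 3 + 3 + 4 = 16.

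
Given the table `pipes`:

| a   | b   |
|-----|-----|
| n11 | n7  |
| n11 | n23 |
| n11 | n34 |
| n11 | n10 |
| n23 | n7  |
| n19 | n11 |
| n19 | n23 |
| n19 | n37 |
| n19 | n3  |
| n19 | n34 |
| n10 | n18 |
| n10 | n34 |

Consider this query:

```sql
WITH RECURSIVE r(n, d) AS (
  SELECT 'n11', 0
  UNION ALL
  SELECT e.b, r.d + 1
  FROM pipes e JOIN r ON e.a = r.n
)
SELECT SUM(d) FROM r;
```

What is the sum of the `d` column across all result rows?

Base: (n11, d=0).
Iteration 1: edges from {n11} -> (n10, d=1), (n23, d=1), (n34, d=1), (n7, d=1).
Iteration 2: edges from {n10,n23,n34,n7} -> (n18, d=2), (n34, d=2), (n7, d=2).
Iteration 3: no outgoing edges from {n18,n34,n7}; recursion stops.
SUM(d) = 0 + 1 + 1 + 1 + 1 + 2 + 2 + 2 = 10.

10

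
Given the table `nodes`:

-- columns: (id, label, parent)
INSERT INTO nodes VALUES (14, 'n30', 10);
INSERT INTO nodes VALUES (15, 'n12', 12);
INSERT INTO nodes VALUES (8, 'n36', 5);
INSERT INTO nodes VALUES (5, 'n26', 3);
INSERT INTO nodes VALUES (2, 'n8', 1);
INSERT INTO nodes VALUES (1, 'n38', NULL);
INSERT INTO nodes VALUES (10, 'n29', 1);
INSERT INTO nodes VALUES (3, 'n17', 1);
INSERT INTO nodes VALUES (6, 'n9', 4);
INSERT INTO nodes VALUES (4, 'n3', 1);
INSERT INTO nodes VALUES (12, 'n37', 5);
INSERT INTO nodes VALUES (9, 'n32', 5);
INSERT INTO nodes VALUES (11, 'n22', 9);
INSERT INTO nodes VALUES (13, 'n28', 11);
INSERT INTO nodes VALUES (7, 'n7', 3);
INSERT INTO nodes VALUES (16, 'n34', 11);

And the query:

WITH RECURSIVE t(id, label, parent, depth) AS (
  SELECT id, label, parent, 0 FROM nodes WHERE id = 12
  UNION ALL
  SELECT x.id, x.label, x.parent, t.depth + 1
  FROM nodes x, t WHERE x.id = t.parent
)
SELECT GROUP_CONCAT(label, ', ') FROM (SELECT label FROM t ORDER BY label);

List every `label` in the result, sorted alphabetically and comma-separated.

Base: id=12 (n37), parent=5, depth 0.
Iteration 1: join on id=5 -> n26 (id 5, parent=3, depth 1).
Iteration 2: join on id=3 -> n17 (id 3, parent=1, depth 2).
Iteration 3: join on id=1 -> n38 (id 1, parent=NULL, depth 3).
Iteration 4: parent is NULL; no match; recursion stops.

n17, n26, n37, n38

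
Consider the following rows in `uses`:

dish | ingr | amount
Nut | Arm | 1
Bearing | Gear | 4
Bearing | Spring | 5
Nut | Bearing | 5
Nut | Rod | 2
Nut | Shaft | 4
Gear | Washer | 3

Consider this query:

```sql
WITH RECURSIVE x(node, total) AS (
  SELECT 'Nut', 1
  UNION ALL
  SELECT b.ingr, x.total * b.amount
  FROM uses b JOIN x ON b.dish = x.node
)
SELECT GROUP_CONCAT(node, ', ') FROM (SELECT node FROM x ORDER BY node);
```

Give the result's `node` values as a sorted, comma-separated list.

Arm, Bearing, Gear, Nut, Rod, Shaft, Spring, Washer

Base: (Nut, total=1).
Iteration 1: components of {Nut} -> Arm = 1*1 = 1, Bearing = 1*5 = 5, Rod = 1*2 = 2, Shaft = 1*4 = 4.
Iteration 2: components of {Arm,Bearing,Rod,Shaft} -> Gear = 5*4 = 20, Spring = 5*5 = 25.
Iteration 3: components of {Gear,Spring} -> Washer = 20*3 = 60.
Iteration 4: no further components; recursion stops.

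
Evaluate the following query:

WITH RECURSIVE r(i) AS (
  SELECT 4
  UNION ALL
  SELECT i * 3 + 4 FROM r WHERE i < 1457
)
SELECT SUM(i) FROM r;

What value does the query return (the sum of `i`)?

6544

Base: i=4.
Iteration 1: 4 < 1457 holds -> i = 4 * 3 + 4 = 16.
Iteration 2: 16 < 1457 holds -> i = 16 * 3 + 4 = 52.
Iteration 3: 52 < 1457 holds -> i = 52 * 3 + 4 = 160.
Iteration 4: 160 < 1457 holds -> i = 160 * 3 + 4 = 484.
Iteration 5: 484 < 1457 holds -> i = 484 * 3 + 4 = 1456.
Iteration 6: 1456 < 1457 holds -> i = 1456 * 3 + 4 = 4372.
Iteration 7: 4372 < 1457 fails; recursion stops.
SUM(i) = 4 + 16 + 52 + 160 + 484 + 1456 + 4372 = 6544.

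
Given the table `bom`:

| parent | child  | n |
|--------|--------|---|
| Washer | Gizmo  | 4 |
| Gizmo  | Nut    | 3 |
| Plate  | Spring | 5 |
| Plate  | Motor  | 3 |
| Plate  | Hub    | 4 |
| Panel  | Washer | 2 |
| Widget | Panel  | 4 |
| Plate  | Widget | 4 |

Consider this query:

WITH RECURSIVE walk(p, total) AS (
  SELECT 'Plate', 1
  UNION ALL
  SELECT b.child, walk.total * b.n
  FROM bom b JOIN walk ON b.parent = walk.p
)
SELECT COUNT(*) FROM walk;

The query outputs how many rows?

Base: (Plate, total=1).
Iteration 1: components of {Plate} -> Hub = 1*4 = 4, Motor = 1*3 = 3, Spring = 1*5 = 5, Widget = 1*4 = 4.
Iteration 2: components of {Hub,Motor,Spring,Widget} -> Panel = 4*4 = 16.
Iteration 3: components of {Panel} -> Washer = 16*2 = 32.
Iteration 4: components of {Washer} -> Gizmo = 32*4 = 128.
Iteration 5: components of {Gizmo} -> Nut = 128*3 = 384.
Iteration 6: no further components; recursion stops.
Total rows emitted: 9.

9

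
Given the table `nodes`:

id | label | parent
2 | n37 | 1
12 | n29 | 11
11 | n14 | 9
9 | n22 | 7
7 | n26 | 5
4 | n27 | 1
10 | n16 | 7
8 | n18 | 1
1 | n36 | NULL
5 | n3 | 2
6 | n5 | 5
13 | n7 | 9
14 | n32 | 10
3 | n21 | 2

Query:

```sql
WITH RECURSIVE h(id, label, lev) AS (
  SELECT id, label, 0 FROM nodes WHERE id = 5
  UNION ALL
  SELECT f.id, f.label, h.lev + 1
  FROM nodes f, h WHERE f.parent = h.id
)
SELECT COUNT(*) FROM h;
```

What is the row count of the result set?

9

Base: id=5 (n3) at lev 0.
Iteration 1: rows with parent in {5} -> n5 (id 6, lev 1), n26 (id 7, lev 1).
Iteration 2: rows with parent in {6,7} -> n22 (id 9, lev 2), n16 (id 10, lev 2).
Iteration 3: rows with parent in {9,10} -> n14 (id 11, lev 3), n7 (id 13, lev 3), n32 (id 14, lev 3).
Iteration 4: rows with parent in {11,13,14} -> n29 (id 12, lev 4).
Iteration 5: no rows with parent in {12}; recursion stops.
Total rows emitted: 9.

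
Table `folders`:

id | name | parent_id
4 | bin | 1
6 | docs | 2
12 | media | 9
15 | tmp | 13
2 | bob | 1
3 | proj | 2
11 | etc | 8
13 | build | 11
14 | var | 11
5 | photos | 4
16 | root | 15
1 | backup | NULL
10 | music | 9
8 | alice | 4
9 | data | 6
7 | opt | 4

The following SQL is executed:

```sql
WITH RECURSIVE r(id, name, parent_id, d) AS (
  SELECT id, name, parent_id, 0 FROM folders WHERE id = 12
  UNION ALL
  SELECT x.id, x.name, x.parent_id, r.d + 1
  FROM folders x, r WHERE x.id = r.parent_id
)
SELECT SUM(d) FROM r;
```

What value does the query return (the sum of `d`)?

Base: id=12 (media), parent_id=9, d 0.
Iteration 1: join on id=9 -> data (id 9, parent_id=6, d 1).
Iteration 2: join on id=6 -> docs (id 6, parent_id=2, d 2).
Iteration 3: join on id=2 -> bob (id 2, parent_id=1, d 3).
Iteration 4: join on id=1 -> backup (id 1, parent_id=NULL, d 4).
Iteration 5: parent_id is NULL; no match; recursion stops.
SUM(d) = 0 + 1 + 2 + 3 + 4 = 10.

10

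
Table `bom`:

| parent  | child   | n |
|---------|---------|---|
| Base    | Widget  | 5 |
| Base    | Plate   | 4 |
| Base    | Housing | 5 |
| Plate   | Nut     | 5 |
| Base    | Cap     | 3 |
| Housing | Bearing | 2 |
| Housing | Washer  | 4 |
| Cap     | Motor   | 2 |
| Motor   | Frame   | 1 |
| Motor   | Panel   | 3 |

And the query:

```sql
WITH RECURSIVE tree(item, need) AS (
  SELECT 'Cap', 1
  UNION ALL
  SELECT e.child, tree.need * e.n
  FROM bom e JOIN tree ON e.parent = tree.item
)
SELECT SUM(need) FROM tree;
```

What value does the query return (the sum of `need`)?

11

Base: (Cap, need=1).
Iteration 1: components of {Cap} -> Motor = 1*2 = 2.
Iteration 2: components of {Motor} -> Frame = 2*1 = 2, Panel = 2*3 = 6.
Iteration 3: no further components; recursion stops.
SUM(need) = 1 + 2 + 2 + 6 = 11.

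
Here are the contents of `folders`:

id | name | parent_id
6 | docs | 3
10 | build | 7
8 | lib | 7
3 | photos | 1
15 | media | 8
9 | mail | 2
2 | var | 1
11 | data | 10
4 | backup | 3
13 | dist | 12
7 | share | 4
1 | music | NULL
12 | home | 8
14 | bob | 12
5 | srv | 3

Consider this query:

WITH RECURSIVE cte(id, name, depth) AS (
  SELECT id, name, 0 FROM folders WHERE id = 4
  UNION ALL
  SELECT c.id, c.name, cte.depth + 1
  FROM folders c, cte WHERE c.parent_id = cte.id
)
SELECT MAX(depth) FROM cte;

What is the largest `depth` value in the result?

Base: id=4 (backup) at depth 0.
Iteration 1: rows with parent_id in {4} -> share (id 7, depth 1).
Iteration 2: rows with parent_id in {7} -> lib (id 8, depth 2), build (id 10, depth 2).
Iteration 3: rows with parent_id in {8,10} -> data (id 11, depth 3), home (id 12, depth 3), media (id 15, depth 3).
Iteration 4: rows with parent_id in {11,12,15} -> dist (id 13, depth 4), bob (id 14, depth 4).
Iteration 5: no rows with parent_id in {13,14}; recursion stops.
depth values: 0, 1, 2, 2, 3, 3, 3, 4, 4; the maximum is 4.

4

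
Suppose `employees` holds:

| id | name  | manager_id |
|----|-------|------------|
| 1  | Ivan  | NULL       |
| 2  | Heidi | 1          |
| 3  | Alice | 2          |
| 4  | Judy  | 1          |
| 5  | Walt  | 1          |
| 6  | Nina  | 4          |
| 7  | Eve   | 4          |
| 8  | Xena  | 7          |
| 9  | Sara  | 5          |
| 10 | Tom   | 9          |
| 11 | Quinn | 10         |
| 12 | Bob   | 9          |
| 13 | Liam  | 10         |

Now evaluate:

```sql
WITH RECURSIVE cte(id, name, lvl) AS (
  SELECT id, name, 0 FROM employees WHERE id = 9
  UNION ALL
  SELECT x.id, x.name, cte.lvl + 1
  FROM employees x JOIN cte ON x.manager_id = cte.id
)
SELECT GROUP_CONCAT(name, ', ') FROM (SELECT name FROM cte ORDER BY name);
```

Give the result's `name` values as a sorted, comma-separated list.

Base: id=9 (Sara) at lvl 0.
Iteration 1: rows with manager_id in {9} -> Tom (id 10, lvl 1), Bob (id 12, lvl 1).
Iteration 2: rows with manager_id in {10,12} -> Quinn (id 11, lvl 2), Liam (id 13, lvl 2).
Iteration 3: no rows with manager_id in {11,13}; recursion stops.

Bob, Liam, Quinn, Sara, Tom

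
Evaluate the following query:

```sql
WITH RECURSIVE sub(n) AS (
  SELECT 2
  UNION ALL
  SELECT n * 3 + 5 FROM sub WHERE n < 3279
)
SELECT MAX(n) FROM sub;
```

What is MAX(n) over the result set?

Base: n=2.
Iteration 1: 2 < 3279 holds -> n = 2 * 3 + 5 = 11.
Iteration 2: 11 < 3279 holds -> n = 11 * 3 + 5 = 38.
Iteration 3: 38 < 3279 holds -> n = 38 * 3 + 5 = 119.
Iteration 4: 119 < 3279 holds -> n = 119 * 3 + 5 = 362.
Iteration 5: 362 < 3279 holds -> n = 362 * 3 + 5 = 1091.
Iteration 6: 1091 < 3279 holds -> n = 1091 * 3 + 5 = 3278.
Iteration 7: 3278 < 3279 holds -> n = 3278 * 3 + 5 = 9839.
Iteration 8: 9839 < 3279 fails; recursion stops.
n values: 2, 11, 38, 119, 362, 1091, 3278, 9839; the maximum is 9839.

9839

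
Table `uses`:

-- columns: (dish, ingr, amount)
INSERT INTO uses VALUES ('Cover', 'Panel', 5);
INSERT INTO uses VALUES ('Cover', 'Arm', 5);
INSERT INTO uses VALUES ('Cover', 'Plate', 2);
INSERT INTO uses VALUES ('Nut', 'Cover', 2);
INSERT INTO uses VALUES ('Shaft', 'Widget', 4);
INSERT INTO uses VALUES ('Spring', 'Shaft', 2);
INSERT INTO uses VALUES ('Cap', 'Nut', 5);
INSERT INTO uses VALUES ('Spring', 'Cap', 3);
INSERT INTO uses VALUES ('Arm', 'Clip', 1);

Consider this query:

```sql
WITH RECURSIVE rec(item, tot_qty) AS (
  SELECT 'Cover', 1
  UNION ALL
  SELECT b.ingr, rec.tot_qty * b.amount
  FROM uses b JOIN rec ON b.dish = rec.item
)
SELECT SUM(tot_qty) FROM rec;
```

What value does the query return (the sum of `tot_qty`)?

Base: (Cover, tot_qty=1).
Iteration 1: components of {Cover} -> Arm = 1*5 = 5, Panel = 1*5 = 5, Plate = 1*2 = 2.
Iteration 2: components of {Arm,Panel,Plate} -> Clip = 5*1 = 5.
Iteration 3: no further components; recursion stops.
SUM(tot_qty) = 1 + 5 + 5 + 2 + 5 = 18.

18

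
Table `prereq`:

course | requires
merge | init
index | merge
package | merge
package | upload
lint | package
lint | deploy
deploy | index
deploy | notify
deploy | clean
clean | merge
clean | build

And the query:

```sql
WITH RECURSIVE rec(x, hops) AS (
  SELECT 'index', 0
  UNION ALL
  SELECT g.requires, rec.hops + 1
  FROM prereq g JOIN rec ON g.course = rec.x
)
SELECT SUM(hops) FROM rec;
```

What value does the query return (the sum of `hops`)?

Base: (index, hops=0).
Iteration 1: edges from {index} -> (merge, hops=1).
Iteration 2: edges from {merge} -> (init, hops=2).
Iteration 3: no outgoing edges from {init}; recursion stops.
SUM(hops) = 0 + 1 + 2 = 3.

3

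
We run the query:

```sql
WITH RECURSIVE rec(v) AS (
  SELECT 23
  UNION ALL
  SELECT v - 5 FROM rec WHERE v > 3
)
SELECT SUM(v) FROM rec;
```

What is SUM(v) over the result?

Base: v=23.
Iteration 1: 23 > 3 holds -> v = 23 - 5 = 18.
Iteration 2: 18 > 3 holds -> v = 18 - 5 = 13.
Iteration 3: 13 > 3 holds -> v = 13 - 5 = 8.
Iteration 4: 8 > 3 holds -> v = 8 - 5 = 3.
Iteration 5: 3 > 3 fails; recursion stops.
SUM(v) = 23 + 18 + 13 + 8 + 3 = 65.

65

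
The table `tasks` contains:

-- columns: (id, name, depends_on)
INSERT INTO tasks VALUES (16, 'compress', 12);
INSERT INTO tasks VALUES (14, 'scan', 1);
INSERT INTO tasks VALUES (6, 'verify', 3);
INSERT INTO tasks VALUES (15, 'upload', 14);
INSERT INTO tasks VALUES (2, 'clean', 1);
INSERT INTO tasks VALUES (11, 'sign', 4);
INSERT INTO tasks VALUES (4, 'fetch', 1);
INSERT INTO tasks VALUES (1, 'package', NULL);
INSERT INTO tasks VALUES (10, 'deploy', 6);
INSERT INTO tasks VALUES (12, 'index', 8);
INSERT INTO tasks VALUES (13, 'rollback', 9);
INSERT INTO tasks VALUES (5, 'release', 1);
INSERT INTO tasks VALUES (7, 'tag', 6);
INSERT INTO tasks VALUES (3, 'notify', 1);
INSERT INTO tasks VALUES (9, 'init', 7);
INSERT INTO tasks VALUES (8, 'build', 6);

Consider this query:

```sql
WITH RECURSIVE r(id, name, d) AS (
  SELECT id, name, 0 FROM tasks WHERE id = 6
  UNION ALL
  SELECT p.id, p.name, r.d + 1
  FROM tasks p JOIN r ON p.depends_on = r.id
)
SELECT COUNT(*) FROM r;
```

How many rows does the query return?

Base: id=6 (verify) at d 0.
Iteration 1: rows with depends_on in {6} -> tag (id 7, d 1), build (id 8, d 1), deploy (id 10, d 1).
Iteration 2: rows with depends_on in {7,8,10} -> init (id 9, d 2), index (id 12, d 2).
Iteration 3: rows with depends_on in {9,12} -> rollback (id 13, d 3), compress (id 16, d 3).
Iteration 4: no rows with depends_on in {13,16}; recursion stops.
Total rows emitted: 8.

8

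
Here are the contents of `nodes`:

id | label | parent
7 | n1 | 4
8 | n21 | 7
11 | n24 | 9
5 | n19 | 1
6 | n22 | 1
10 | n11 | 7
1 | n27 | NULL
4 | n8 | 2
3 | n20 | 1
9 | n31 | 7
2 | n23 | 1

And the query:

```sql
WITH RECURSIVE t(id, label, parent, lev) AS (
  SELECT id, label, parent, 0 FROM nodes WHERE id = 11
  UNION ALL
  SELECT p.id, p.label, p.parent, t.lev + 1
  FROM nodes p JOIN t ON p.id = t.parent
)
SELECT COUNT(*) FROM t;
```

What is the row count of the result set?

Base: id=11 (n24), parent=9, lev 0.
Iteration 1: join on id=9 -> n31 (id 9, parent=7, lev 1).
Iteration 2: join on id=7 -> n1 (id 7, parent=4, lev 2).
Iteration 3: join on id=4 -> n8 (id 4, parent=2, lev 3).
Iteration 4: join on id=2 -> n23 (id 2, parent=1, lev 4).
Iteration 5: join on id=1 -> n27 (id 1, parent=NULL, lev 5).
Iteration 6: parent is NULL; no match; recursion stops.
Total rows emitted: 6.

6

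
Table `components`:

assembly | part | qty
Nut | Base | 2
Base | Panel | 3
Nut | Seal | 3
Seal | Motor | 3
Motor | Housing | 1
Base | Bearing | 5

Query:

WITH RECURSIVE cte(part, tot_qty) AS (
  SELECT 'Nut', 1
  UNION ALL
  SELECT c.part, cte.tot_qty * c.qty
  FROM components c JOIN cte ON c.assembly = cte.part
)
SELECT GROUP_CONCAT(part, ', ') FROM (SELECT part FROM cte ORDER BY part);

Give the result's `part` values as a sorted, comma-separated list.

Base: (Nut, tot_qty=1).
Iteration 1: components of {Nut} -> Base = 1*2 = 2, Seal = 1*3 = 3.
Iteration 2: components of {Base,Seal} -> Bearing = 2*5 = 10, Motor = 3*3 = 9, Panel = 2*3 = 6.
Iteration 3: components of {Bearing,Motor,Panel} -> Housing = 9*1 = 9.
Iteration 4: no further components; recursion stops.

Base, Bearing, Housing, Motor, Nut, Panel, Seal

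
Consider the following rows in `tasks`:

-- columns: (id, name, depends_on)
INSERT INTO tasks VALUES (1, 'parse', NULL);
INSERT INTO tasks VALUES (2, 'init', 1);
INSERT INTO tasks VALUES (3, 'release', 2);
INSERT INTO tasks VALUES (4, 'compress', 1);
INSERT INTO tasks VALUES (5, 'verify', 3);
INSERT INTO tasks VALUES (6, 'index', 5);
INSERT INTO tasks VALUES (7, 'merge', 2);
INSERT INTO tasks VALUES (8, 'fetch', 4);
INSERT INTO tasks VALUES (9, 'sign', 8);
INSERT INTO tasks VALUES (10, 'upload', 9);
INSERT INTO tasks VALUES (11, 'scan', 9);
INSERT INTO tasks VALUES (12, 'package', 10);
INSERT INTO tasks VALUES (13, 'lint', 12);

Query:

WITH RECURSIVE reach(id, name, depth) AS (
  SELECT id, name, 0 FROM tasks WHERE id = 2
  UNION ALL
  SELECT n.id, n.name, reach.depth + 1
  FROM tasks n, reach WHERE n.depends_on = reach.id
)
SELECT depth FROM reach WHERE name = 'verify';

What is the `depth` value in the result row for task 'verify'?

2

Base: id=2 (init) at depth 0.
Iteration 1: rows with depends_on in {2} -> release (id 3, depth 1), merge (id 7, depth 1).
Iteration 2: rows with depends_on in {3,7} -> verify (id 5, depth 2).
Iteration 3: rows with depends_on in {5} -> index (id 6, depth 3).
Iteration 4: no rows with depends_on in {6}; recursion stops.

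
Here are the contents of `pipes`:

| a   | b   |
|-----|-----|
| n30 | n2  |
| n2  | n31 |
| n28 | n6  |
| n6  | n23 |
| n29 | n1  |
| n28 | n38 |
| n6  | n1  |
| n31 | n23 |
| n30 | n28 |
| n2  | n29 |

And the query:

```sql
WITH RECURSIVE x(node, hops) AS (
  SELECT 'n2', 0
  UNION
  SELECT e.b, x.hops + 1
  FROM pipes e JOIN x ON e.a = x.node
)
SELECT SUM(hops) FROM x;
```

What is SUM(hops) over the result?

Base: (n2, hops=0).
Iteration 1: edges from {n2} -> (n29, hops=1), (n31, hops=1).
Iteration 2: edges from {n29,n31} -> (n1, hops=2), (n23, hops=2).
Iteration 3: no outgoing edges from {n1,n23}; recursion stops.
SUM(hops) = 0 + 1 + 1 + 2 + 2 = 6.

6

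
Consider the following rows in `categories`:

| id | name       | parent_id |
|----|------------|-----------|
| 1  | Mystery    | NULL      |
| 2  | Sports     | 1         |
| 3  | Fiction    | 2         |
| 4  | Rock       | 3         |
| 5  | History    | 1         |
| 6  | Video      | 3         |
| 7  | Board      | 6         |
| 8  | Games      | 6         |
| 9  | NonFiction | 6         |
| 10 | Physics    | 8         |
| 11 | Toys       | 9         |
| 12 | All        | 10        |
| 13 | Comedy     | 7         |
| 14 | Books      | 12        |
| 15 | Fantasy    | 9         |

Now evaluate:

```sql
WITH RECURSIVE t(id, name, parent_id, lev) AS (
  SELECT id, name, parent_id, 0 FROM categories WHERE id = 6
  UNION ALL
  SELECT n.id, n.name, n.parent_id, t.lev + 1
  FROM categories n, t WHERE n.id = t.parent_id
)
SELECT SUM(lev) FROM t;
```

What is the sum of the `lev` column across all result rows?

6

Base: id=6 (Video), parent_id=3, lev 0.
Iteration 1: join on id=3 -> Fiction (id 3, parent_id=2, lev 1).
Iteration 2: join on id=2 -> Sports (id 2, parent_id=1, lev 2).
Iteration 3: join on id=1 -> Mystery (id 1, parent_id=NULL, lev 3).
Iteration 4: parent_id is NULL; no match; recursion stops.
SUM(lev) = 0 + 1 + 2 + 3 = 6.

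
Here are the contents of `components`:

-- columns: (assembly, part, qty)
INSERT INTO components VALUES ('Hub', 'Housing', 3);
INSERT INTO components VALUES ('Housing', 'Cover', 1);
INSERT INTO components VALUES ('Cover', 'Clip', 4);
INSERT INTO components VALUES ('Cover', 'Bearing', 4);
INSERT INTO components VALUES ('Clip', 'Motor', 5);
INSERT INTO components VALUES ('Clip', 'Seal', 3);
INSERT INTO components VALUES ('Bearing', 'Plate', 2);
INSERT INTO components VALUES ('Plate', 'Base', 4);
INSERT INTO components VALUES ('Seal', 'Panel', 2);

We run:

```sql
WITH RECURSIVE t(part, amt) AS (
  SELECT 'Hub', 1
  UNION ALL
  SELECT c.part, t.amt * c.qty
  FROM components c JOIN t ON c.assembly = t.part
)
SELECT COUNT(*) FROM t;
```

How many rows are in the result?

10

Base: (Hub, amt=1).
Iteration 1: components of {Hub} -> Housing = 1*3 = 3.
Iteration 2: components of {Housing} -> Cover = 3*1 = 3.
Iteration 3: components of {Cover} -> Bearing = 3*4 = 12, Clip = 3*4 = 12.
Iteration 4: components of {Bearing,Clip} -> Motor = 12*5 = 60, Plate = 12*2 = 24, Seal = 12*3 = 36.
Iteration 5: components of {Motor,Plate,Seal} -> Base = 24*4 = 96, Panel = 36*2 = 72.
Iteration 6: no further components; recursion stops.
Total rows emitted: 10.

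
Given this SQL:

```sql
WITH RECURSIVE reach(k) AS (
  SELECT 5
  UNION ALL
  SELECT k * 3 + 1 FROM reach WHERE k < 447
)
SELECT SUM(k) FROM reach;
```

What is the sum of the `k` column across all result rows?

Base: k=5.
Iteration 1: 5 < 447 holds -> k = 5 * 3 + 1 = 16.
Iteration 2: 16 < 447 holds -> k = 16 * 3 + 1 = 49.
Iteration 3: 49 < 447 holds -> k = 49 * 3 + 1 = 148.
Iteration 4: 148 < 447 holds -> k = 148 * 3 + 1 = 445.
Iteration 5: 445 < 447 holds -> k = 445 * 3 + 1 = 1336.
Iteration 6: 1336 < 447 fails; recursion stops.
SUM(k) = 5 + 16 + 49 + 148 + 445 + 1336 = 1999.

1999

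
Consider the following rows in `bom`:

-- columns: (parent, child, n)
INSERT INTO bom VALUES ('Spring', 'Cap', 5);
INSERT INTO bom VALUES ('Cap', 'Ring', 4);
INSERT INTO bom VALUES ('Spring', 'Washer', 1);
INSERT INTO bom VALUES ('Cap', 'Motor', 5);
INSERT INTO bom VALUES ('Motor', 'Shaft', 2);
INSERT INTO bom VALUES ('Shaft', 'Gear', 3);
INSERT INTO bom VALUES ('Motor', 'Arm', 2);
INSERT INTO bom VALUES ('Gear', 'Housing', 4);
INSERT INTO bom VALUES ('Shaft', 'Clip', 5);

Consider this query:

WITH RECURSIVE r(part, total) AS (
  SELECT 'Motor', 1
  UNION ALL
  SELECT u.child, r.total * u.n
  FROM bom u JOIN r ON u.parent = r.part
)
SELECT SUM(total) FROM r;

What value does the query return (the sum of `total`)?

Base: (Motor, total=1).
Iteration 1: components of {Motor} -> Arm = 1*2 = 2, Shaft = 1*2 = 2.
Iteration 2: components of {Arm,Shaft} -> Clip = 2*5 = 10, Gear = 2*3 = 6.
Iteration 3: components of {Clip,Gear} -> Housing = 6*4 = 24.
Iteration 4: no further components; recursion stops.
SUM(total) = 1 + 2 + 2 + 6 + 10 + 24 = 45.

45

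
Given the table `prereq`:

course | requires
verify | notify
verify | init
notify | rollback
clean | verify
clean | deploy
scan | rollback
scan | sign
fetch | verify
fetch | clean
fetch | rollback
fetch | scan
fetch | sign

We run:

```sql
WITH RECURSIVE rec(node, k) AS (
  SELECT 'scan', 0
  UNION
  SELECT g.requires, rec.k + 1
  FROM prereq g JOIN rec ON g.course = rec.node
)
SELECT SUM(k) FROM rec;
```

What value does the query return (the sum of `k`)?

2

Base: (scan, k=0).
Iteration 1: edges from {scan} -> (rollback, k=1), (sign, k=1).
Iteration 2: no outgoing edges from {rollback,sign}; recursion stops.
SUM(k) = 0 + 1 + 1 = 2.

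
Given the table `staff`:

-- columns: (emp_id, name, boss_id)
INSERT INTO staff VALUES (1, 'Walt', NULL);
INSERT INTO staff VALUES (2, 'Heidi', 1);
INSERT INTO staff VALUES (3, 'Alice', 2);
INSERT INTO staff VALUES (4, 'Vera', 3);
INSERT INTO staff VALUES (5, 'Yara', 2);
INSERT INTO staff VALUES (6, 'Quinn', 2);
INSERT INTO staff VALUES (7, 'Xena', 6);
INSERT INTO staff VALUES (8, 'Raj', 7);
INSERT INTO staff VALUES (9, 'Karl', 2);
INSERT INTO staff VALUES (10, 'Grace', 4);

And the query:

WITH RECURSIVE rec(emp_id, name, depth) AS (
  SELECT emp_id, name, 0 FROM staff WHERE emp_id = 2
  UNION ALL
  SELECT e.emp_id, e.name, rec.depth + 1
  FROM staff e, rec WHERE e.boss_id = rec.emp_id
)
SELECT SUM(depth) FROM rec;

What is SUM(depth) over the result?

14

Base: emp_id=2 (Heidi) at depth 0.
Iteration 1: rows with boss_id in {2} -> Alice (id 3, depth 1), Yara (id 5, depth 1), Quinn (id 6, depth 1), Karl (id 9, depth 1).
Iteration 2: rows with boss_id in {3,5,6,9} -> Vera (id 4, depth 2), Xena (id 7, depth 2).
Iteration 3: rows with boss_id in {4,7} -> Raj (id 8, depth 3), Grace (id 10, depth 3).
Iteration 4: no rows with boss_id in {8,10}; recursion stops.
SUM(depth) = 0 + 1 + 1 + 1 + 1 + 2 + 2 + 3 + 3 = 14.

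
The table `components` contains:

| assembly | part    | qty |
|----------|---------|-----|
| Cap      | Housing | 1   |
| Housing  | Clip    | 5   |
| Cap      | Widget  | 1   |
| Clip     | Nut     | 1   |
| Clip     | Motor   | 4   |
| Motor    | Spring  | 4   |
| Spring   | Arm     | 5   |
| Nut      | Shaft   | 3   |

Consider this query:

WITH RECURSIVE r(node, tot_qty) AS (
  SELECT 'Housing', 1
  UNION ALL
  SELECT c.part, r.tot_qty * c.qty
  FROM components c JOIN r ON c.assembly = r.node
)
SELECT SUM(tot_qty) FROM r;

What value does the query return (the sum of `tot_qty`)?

526

Base: (Housing, tot_qty=1).
Iteration 1: components of {Housing} -> Clip = 1*5 = 5.
Iteration 2: components of {Clip} -> Motor = 5*4 = 20, Nut = 5*1 = 5.
Iteration 3: components of {Motor,Nut} -> Shaft = 5*3 = 15, Spring = 20*4 = 80.
Iteration 4: components of {Shaft,Spring} -> Arm = 80*5 = 400.
Iteration 5: no further components; recursion stops.
SUM(tot_qty) = 1 + 5 + 5 + 20 + 15 + 80 + 400 = 526.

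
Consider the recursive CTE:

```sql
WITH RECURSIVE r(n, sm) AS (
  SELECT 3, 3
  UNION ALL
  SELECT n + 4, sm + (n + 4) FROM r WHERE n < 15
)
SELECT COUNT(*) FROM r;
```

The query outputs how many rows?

4

Base: n=3, sm=3.
Iteration 1: 3 < 15 holds -> n = 3 + 4 = 7, sm = 3 + 7 = 10.
Iteration 2: 7 < 15 holds -> n = 7 + 4 = 11, sm = 10 + 11 = 21.
Iteration 3: 11 < 15 holds -> n = 11 + 4 = 15, sm = 21 + 15 = 36.
Iteration 4: 15 < 15 fails; recursion stops.
Total rows emitted: 4.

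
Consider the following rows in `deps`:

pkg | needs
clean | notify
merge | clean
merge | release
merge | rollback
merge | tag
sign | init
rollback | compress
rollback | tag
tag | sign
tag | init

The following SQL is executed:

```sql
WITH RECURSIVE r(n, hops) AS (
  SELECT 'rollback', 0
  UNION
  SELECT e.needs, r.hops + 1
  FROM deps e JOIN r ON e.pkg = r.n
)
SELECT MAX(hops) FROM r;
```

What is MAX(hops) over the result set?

3

Base: (rollback, hops=0).
Iteration 1: edges from {rollback} -> (compress, hops=1), (tag, hops=1).
Iteration 2: edges from {compress,tag} -> (init, hops=2), (sign, hops=2).
Iteration 3: edges from {init,sign} -> (init, hops=3).
Iteration 4: no outgoing edges from {init}; recursion stops.
hops values: 0, 1, 1, 2, 2, 3; the maximum is 3.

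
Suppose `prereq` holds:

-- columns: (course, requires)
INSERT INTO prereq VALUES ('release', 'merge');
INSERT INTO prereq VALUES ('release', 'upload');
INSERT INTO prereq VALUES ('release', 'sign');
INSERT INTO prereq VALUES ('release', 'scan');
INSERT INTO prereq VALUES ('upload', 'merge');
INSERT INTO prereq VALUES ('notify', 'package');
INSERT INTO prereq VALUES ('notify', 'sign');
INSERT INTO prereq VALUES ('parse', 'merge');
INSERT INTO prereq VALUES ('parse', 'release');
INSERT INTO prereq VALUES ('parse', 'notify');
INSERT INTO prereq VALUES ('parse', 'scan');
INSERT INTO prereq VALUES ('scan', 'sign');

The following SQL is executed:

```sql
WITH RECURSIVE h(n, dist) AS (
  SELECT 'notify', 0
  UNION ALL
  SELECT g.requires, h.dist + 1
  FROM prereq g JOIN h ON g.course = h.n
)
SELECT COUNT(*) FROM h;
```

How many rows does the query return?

Base: (notify, dist=0).
Iteration 1: edges from {notify} -> (package, dist=1), (sign, dist=1).
Iteration 2: no outgoing edges from {package,sign}; recursion stops.
Total rows emitted: 3.

3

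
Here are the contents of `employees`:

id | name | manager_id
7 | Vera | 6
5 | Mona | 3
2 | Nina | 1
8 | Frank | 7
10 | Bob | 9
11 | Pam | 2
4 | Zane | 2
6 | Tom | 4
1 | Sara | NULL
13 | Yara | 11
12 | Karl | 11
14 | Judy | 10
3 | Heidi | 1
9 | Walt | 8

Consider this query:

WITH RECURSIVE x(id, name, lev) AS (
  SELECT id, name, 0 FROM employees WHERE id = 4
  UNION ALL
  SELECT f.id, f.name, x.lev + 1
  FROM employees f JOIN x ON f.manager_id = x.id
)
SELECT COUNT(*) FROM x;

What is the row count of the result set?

Base: id=4 (Zane) at lev 0.
Iteration 1: rows with manager_id in {4} -> Tom (id 6, lev 1).
Iteration 2: rows with manager_id in {6} -> Vera (id 7, lev 2).
Iteration 3: rows with manager_id in {7} -> Frank (id 8, lev 3).
Iteration 4: rows with manager_id in {8} -> Walt (id 9, lev 4).
Iteration 5: rows with manager_id in {9} -> Bob (id 10, lev 5).
Iteration 6: rows with manager_id in {10} -> Judy (id 14, lev 6).
Iteration 7: no rows with manager_id in {14}; recursion stops.
Total rows emitted: 7.

7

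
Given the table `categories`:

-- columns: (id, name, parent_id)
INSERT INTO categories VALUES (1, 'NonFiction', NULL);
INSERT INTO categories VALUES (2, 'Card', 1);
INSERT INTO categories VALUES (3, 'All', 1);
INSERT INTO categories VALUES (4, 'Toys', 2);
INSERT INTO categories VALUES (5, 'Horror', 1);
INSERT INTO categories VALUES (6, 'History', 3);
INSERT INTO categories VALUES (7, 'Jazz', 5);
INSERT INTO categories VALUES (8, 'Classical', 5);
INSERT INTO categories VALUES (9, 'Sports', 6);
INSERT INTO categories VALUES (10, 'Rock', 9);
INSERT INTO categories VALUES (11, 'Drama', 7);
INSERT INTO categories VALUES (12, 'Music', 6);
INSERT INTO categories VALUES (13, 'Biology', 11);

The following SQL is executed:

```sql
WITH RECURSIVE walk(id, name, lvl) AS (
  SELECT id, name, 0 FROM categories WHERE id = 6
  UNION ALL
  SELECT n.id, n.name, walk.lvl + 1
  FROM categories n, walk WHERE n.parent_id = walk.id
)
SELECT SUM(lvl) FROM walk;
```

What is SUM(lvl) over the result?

4

Base: id=6 (History) at lvl 0.
Iteration 1: rows with parent_id in {6} -> Sports (id 9, lvl 1), Music (id 12, lvl 1).
Iteration 2: rows with parent_id in {9,12} -> Rock (id 10, lvl 2).
Iteration 3: no rows with parent_id in {10}; recursion stops.
SUM(lvl) = 0 + 1 + 1 + 2 = 4.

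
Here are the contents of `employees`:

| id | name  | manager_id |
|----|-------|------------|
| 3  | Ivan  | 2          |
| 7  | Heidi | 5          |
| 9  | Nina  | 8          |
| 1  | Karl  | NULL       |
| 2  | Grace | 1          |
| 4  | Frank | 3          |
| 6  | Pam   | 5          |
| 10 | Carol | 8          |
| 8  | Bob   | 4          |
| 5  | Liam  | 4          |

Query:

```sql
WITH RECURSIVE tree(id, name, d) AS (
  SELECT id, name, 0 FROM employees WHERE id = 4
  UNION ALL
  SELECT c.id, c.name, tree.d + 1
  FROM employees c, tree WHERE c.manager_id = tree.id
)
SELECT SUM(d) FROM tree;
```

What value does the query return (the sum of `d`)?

10

Base: id=4 (Frank) at d 0.
Iteration 1: rows with manager_id in {4} -> Liam (id 5, d 1), Bob (id 8, d 1).
Iteration 2: rows with manager_id in {5,8} -> Pam (id 6, d 2), Heidi (id 7, d 2), Nina (id 9, d 2), Carol (id 10, d 2).
Iteration 3: no rows with manager_id in {6,7,9,10}; recursion stops.
SUM(d) = 0 + 1 + 1 + 2 + 2 + 2 + 2 = 10.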